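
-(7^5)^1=-16807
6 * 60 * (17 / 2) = 3060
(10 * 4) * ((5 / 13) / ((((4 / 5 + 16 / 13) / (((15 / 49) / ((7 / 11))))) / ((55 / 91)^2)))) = 3781250 / 2840383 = 1.33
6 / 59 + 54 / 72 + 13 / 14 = 2941 / 1652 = 1.78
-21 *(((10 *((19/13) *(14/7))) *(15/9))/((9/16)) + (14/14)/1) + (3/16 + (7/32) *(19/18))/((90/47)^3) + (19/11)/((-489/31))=-18007642363948013/9787542336000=-1839.85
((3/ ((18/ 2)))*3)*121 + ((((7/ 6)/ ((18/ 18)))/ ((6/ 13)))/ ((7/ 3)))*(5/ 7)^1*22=138.02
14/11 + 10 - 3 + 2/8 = 375/44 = 8.52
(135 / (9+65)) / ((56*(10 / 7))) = 27 / 1184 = 0.02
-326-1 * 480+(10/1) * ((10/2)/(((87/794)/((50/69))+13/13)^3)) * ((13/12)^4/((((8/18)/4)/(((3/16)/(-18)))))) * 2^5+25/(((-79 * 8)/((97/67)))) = -102754011479719606335481/109141462989714011976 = -941.48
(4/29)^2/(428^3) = 1/4121044652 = 0.00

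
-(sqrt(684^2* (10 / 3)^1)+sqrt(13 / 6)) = -228* sqrt(30)- sqrt(78) / 6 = -1250.28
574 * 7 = 4018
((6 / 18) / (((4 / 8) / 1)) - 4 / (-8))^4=2401 / 1296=1.85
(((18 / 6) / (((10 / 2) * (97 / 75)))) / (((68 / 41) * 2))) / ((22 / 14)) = 0.09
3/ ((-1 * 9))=-1/ 3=-0.33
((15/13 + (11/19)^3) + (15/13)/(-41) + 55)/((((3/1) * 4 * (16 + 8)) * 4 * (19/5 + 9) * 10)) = 8579017/22461523968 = 0.00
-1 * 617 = -617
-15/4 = -3.75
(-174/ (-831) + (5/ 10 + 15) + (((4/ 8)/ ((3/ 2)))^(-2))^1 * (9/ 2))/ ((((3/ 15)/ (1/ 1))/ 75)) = 5838750/ 277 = 21078.52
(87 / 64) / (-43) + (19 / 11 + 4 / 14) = 419861 / 211904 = 1.98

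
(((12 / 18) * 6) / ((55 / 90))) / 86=36 / 473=0.08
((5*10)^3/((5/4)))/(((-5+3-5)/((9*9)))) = -8100000/7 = -1157142.86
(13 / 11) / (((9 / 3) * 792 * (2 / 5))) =65 / 52272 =0.00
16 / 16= 1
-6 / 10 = -3 / 5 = -0.60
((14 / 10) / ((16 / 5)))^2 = 49 / 256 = 0.19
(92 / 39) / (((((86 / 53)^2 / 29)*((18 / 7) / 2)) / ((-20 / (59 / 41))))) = -10754481220 / 38290941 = -280.86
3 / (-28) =-3 / 28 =-0.11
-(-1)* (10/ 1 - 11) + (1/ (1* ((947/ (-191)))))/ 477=-1.00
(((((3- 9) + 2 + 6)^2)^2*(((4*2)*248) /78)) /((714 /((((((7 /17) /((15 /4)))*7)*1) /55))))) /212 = 55552 /1478473425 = 0.00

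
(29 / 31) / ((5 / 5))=29 / 31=0.94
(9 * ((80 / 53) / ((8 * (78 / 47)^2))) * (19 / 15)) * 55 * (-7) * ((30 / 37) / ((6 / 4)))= -161588350 / 994227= -162.53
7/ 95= 0.07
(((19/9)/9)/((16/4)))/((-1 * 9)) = -19/2916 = -0.01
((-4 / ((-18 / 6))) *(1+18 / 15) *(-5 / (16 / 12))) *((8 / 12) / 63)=-22 / 189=-0.12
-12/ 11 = -1.09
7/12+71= 859/12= 71.58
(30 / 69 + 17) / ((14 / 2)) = 401 / 161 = 2.49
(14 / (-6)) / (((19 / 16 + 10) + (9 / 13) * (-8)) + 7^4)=-1456 / 1501749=-0.00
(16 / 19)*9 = 144 / 19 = 7.58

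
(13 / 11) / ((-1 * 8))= -13 / 88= -0.15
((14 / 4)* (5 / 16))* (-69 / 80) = -0.94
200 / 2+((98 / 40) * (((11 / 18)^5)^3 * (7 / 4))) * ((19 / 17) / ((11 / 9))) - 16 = 85639833054819334345117 / 1019492359823260385280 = 84.00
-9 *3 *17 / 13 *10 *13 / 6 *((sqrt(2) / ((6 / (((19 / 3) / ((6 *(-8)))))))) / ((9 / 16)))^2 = -30685 / 13122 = -2.34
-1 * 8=-8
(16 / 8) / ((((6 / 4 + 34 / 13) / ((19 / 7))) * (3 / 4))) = 3952 / 2247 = 1.76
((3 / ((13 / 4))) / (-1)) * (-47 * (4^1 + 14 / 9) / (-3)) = -9400 / 117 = -80.34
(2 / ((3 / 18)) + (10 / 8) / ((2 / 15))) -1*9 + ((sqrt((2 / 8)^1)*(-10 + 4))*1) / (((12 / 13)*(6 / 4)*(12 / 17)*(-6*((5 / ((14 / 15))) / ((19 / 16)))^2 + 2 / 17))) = 2519419675 / 203176368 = 12.40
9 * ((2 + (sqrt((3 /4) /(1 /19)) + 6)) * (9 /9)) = 105.97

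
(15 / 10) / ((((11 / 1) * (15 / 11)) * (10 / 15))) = 3 / 20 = 0.15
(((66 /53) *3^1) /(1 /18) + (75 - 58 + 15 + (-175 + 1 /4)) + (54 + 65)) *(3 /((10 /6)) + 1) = 64547 /530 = 121.79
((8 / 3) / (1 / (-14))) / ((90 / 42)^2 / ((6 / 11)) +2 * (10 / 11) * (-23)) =120736 / 108015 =1.12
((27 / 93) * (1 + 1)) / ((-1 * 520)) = -9 / 8060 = -0.00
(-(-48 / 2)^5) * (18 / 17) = 143327232 / 17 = 8431013.65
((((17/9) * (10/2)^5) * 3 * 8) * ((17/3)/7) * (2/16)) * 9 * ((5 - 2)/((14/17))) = 46059375/98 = 469993.62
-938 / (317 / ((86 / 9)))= -80668 / 2853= -28.27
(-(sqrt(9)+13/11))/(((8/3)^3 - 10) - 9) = 1242/11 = 112.91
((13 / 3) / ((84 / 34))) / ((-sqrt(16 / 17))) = -221 *sqrt(17) / 504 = -1.81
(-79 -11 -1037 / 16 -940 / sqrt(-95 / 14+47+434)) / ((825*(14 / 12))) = -2477 / 15400 -376*sqrt(92946) / 2556015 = -0.21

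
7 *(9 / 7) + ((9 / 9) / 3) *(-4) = 23 / 3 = 7.67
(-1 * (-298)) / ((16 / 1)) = 149 / 8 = 18.62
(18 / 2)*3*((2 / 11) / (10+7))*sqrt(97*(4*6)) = 108*sqrt(582) / 187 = 13.93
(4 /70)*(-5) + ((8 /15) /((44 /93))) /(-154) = -1241 /4235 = -0.29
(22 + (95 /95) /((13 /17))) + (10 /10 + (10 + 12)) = 602 /13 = 46.31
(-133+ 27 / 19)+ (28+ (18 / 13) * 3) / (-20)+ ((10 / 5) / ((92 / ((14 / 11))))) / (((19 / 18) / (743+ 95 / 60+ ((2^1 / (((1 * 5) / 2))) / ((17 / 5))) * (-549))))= -56524458 / 482885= -117.06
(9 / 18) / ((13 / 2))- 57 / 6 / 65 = -9 / 130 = -0.07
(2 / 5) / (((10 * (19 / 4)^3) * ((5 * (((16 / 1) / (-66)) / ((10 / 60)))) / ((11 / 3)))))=-484 / 2572125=-0.00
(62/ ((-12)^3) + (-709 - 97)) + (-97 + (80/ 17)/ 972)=-119373479/ 132192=-903.03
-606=-606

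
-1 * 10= -10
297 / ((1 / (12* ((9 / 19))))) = 32076 / 19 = 1688.21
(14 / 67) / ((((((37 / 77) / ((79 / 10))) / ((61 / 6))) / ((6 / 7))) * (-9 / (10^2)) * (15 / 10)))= -14842520 / 66933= -221.75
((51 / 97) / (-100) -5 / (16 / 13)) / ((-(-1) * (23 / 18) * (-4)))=1420461 / 1784800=0.80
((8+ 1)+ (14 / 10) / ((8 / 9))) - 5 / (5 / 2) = 343 / 40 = 8.58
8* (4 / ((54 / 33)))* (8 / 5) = 1408 / 45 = 31.29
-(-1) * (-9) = -9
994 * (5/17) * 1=4970/17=292.35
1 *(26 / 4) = 13 / 2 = 6.50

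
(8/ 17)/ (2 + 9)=8/ 187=0.04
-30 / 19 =-1.58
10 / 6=5 / 3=1.67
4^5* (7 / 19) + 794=22254 / 19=1171.26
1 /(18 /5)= 5 /18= 0.28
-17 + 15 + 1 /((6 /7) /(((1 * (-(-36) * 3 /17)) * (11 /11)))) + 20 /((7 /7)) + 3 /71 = 30723 /1207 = 25.45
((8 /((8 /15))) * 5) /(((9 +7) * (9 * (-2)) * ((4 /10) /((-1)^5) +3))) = -125 /1248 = -0.10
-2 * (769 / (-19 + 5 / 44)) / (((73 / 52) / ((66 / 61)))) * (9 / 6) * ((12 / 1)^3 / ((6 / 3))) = 100332131328 / 1233481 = 81340.64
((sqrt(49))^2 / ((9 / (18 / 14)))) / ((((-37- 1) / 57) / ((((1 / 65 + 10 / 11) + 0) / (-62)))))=13881 / 88660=0.16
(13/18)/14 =0.05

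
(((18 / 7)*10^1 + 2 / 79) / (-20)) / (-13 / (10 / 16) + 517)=-7117 / 2743986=-0.00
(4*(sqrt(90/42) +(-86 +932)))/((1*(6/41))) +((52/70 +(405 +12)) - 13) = 23568.75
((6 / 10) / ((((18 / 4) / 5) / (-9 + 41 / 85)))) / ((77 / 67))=-97016 / 19635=-4.94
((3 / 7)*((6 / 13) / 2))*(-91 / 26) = -0.35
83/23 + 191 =4476/23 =194.61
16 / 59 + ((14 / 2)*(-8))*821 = -2712568 / 59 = -45975.73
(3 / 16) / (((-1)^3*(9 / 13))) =-13 / 48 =-0.27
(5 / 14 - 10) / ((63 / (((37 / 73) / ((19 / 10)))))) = -2775 / 67963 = -0.04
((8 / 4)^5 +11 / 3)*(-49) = -5243 / 3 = -1747.67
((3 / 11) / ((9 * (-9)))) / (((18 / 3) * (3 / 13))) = -13 / 5346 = -0.00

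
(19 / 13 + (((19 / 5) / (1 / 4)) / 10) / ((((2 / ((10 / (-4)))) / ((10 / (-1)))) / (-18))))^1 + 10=-4297 / 13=-330.54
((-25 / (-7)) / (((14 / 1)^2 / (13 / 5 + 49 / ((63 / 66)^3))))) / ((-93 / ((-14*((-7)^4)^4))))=26982136063193395 / 5022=5372786950058.42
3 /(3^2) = 1 /3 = 0.33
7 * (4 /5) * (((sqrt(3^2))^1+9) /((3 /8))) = 896 /5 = 179.20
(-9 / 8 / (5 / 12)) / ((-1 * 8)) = 27 / 80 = 0.34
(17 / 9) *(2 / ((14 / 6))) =34 / 21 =1.62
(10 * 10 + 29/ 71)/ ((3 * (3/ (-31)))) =-220999/ 639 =-345.85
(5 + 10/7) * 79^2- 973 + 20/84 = 822107/21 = 39147.95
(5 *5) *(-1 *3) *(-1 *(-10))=-750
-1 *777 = -777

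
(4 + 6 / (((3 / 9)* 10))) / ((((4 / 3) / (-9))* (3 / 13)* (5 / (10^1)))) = -3393 / 10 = -339.30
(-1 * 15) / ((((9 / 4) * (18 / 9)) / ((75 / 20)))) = -25 / 2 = -12.50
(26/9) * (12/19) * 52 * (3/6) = 2704/57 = 47.44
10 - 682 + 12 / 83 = -55764 / 83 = -671.86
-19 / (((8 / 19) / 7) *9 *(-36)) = 2527 / 2592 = 0.97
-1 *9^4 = -6561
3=3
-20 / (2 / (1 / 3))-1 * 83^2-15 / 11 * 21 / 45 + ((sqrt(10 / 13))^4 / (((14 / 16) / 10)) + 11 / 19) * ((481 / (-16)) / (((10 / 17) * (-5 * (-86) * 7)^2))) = -570122628631126841 / 82710740112000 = -6892.97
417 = 417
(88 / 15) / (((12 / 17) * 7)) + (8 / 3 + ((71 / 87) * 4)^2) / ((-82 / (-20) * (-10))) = 9366494 / 10861515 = 0.86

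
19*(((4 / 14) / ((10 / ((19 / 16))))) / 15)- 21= -176039 / 8400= -20.96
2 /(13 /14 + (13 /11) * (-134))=-308 /24245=-0.01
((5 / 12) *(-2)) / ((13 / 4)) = -10 / 39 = -0.26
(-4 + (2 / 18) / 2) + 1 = -2.94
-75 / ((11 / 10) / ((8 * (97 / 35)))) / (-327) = 38800 / 8393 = 4.62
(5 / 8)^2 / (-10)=-0.04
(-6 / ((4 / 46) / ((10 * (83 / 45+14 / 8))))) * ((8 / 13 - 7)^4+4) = -707927339765 / 171366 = -4131083.99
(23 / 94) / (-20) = -23 / 1880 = -0.01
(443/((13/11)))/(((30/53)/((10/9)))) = 258269/351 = 735.81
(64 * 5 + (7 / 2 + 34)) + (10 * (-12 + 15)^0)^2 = 915 / 2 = 457.50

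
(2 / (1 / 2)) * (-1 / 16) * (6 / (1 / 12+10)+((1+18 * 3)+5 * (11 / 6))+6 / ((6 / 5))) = -50647 / 2904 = -17.44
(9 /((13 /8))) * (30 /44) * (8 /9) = 3.36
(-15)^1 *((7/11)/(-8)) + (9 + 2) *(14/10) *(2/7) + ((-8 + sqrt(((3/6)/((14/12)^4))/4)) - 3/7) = -8733/3080 + 9 *sqrt(2)/49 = -2.58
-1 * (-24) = 24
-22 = -22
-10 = -10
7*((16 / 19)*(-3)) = -336 / 19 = -17.68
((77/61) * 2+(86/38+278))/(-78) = -327751/90402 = -3.63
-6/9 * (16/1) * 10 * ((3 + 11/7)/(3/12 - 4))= 8192/63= 130.03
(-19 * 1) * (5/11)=-95/11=-8.64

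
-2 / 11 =-0.18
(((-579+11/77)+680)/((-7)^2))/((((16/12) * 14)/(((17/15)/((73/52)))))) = 78234/876365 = 0.09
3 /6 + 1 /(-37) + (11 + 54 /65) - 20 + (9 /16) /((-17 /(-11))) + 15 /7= -23763023 /4579120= -5.19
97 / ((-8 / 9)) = -873 / 8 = -109.12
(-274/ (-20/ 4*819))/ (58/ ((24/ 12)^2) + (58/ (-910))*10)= 548/ 113535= 0.00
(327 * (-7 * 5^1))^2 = 130988025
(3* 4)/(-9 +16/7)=-84/47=-1.79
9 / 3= 3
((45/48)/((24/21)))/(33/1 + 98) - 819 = -13732887/16768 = -818.99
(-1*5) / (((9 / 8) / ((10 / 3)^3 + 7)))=-47560 / 243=-195.72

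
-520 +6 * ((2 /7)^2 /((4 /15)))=-25390 /49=-518.16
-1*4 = -4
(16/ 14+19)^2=19881/ 49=405.73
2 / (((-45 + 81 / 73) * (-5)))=73 / 8010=0.01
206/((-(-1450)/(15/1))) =309/145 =2.13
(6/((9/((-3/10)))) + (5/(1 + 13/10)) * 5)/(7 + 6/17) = 20859/14375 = 1.45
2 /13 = 0.15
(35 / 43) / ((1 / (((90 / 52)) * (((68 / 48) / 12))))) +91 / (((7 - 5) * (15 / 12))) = 3270491 / 89440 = 36.57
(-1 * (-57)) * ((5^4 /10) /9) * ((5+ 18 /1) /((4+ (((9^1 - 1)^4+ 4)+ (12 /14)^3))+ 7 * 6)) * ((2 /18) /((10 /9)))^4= 149891 /682701120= 0.00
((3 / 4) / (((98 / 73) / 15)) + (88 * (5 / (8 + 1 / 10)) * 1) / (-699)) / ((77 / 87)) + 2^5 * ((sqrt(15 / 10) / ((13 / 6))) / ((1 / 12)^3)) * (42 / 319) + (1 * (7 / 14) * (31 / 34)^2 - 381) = -7639024595113 / 20579062581 + 6967296 * sqrt(6) / 4147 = 3744.14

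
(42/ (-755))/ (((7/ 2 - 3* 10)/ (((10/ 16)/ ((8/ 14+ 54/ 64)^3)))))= 118013952/ 254935669039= 0.00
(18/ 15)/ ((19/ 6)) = 36/ 95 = 0.38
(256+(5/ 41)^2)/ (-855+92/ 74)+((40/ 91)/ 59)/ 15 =-256052702327/ 855299562663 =-0.30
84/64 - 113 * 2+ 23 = -3227/16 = -201.69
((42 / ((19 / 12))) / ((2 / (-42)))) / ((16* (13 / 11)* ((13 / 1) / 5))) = -72765 / 6422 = -11.33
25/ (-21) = -25/ 21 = -1.19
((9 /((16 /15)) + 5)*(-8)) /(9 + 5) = -215 /28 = -7.68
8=8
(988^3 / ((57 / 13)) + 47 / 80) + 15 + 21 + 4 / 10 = 52789876397 / 240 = 219957818.32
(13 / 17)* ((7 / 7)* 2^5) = 416 / 17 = 24.47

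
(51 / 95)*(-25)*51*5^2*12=-3901500 / 19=-205342.11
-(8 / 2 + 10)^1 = -14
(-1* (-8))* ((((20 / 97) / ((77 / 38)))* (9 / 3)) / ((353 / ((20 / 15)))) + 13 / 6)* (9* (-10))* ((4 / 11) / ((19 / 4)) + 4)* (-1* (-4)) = -14024661989760 / 551040413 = -25451.24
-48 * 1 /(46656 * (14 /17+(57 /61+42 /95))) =-98515 /210670308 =-0.00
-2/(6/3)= -1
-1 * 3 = -3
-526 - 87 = -613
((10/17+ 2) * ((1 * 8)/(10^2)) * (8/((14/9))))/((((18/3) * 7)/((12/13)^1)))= 6336/270725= 0.02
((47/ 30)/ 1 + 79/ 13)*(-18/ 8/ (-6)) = 2981/ 1040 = 2.87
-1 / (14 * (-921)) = 1 / 12894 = 0.00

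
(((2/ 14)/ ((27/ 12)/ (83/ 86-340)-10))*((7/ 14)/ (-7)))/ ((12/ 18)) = 0.00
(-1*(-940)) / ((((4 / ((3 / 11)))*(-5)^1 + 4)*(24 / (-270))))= 31725 / 208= 152.52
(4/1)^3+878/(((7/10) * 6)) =5734/21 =273.05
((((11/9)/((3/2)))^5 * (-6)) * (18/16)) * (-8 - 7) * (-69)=-2509.22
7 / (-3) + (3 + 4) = 14 / 3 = 4.67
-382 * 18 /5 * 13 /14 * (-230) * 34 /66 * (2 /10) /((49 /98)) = 60520.71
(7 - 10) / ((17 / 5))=-15 / 17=-0.88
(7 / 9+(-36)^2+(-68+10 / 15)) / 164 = 11065 / 1476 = 7.50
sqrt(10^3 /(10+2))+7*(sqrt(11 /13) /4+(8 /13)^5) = 229376 /371293+7*sqrt(143) /52+5*sqrt(30) /3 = 11.36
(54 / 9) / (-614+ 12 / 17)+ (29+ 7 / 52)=607311 / 20852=29.12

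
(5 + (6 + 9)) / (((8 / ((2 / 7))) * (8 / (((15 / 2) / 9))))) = 0.07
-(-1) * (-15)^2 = 225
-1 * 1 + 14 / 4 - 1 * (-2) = 9 / 2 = 4.50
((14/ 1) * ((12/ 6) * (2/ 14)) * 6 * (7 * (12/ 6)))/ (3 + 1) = 84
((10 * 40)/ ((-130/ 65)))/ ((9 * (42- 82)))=5/ 9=0.56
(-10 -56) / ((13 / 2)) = -132 / 13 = -10.15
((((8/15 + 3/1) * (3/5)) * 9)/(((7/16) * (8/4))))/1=3816/175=21.81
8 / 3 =2.67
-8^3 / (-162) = 256 / 81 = 3.16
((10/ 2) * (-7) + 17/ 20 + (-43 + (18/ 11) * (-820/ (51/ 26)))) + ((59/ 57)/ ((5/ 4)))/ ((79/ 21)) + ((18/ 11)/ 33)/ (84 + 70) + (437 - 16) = -323323005723/ 950967556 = -339.99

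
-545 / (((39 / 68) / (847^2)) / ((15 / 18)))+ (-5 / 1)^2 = -66467940925 / 117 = -568102059.19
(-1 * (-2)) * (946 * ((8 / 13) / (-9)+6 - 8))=-457864 / 117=-3913.37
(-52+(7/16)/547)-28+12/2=-647641/8752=-74.00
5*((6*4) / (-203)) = -120 / 203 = -0.59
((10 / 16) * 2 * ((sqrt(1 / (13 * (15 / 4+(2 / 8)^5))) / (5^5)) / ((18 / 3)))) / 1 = 4 * sqrt(49933) / 93624375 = 0.00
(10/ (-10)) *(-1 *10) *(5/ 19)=50/ 19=2.63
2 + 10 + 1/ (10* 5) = 601/ 50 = 12.02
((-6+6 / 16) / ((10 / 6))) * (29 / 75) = -261 / 200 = -1.30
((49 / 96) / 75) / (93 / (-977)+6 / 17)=813841 / 30823200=0.03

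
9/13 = 0.69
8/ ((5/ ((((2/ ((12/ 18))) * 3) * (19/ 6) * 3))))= 684/ 5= 136.80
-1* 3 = -3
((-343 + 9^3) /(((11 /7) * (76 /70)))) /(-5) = -9457 /209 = -45.25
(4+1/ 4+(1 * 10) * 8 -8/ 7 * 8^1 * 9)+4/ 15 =2.23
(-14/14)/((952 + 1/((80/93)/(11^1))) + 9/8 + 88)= -80/84313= -0.00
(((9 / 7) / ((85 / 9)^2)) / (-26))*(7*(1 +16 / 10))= -729 / 72250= -0.01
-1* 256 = -256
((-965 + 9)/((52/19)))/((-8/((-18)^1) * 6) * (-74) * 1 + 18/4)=27246/15041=1.81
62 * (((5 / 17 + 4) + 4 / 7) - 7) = -15748 / 119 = -132.34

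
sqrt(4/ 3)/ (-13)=-2 *sqrt(3)/ 39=-0.09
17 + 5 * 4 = 37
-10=-10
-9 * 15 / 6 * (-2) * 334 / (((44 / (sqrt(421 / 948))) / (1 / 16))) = 2505 * sqrt(99777) / 55616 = 14.23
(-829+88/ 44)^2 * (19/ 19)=683929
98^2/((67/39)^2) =14607684/4489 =3254.11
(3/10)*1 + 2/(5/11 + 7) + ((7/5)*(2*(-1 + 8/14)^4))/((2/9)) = 139697/140630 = 0.99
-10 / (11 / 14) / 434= -10 / 341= -0.03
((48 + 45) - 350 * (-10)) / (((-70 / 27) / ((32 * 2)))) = -3104352 / 35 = -88695.77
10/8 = 5/4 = 1.25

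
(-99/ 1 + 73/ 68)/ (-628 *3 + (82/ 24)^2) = 239724/ 4583455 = 0.05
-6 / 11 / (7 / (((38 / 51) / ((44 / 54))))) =-1026 / 14399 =-0.07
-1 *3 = -3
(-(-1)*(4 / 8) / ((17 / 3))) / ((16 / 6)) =0.03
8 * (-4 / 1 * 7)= -224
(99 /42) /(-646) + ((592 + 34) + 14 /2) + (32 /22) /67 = 4219336307 /6665428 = 633.02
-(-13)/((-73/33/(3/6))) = -429/146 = -2.94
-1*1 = -1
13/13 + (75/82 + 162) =13441/82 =163.91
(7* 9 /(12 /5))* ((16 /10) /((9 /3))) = 14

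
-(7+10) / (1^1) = -17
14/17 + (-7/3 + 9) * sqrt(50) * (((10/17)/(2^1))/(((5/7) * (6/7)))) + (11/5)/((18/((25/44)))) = 23.54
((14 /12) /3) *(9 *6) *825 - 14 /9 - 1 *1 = 155902 /9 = 17322.44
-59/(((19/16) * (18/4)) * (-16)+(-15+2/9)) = 1062/1805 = 0.59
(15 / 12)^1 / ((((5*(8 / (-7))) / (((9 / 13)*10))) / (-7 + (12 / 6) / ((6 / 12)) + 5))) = -3.03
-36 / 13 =-2.77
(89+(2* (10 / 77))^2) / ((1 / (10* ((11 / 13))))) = 5280810 / 7007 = 753.65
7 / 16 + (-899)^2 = 12931223 / 16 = 808201.44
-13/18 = -0.72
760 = 760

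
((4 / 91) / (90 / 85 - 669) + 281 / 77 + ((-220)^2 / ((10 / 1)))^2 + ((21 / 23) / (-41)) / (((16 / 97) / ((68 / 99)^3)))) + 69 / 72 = 2812458046874293379839 / 120059144651160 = 23425604.56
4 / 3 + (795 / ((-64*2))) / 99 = 1789 / 1408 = 1.27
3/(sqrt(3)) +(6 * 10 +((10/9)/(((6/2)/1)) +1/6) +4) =sqrt(3) +3485/54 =66.27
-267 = -267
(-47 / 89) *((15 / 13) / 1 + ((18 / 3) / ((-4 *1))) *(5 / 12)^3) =-735785 / 1332864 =-0.55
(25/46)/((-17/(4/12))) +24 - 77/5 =8.59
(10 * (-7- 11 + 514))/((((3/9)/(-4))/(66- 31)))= -2083200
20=20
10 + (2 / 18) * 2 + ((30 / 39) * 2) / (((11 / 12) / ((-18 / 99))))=9.92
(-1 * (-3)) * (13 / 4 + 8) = 135 / 4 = 33.75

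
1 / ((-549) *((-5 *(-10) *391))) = -0.00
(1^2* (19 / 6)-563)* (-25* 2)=83975 / 3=27991.67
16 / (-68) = -4 / 17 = -0.24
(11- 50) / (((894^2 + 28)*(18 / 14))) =-0.00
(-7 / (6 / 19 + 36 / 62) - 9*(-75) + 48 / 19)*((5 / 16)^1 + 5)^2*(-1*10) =-242709677875 / 1284096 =-189012.10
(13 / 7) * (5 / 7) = 1.33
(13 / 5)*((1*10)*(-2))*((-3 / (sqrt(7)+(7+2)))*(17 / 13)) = 918 / 37 - 102*sqrt(7) / 37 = 17.52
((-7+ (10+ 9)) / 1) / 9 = 4 / 3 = 1.33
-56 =-56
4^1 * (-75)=-300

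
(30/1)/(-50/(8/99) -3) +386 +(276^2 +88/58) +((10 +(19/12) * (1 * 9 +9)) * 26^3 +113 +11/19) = 344115851884/456779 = 753353.05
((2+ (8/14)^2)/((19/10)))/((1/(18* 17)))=18360/49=374.69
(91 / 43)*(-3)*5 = -1365 / 43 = -31.74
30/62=15/31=0.48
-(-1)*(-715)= -715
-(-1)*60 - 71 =-11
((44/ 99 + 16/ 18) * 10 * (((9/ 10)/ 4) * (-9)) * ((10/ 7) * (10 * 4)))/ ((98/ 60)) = -324000/ 343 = -944.61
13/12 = 1.08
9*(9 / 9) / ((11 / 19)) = 171 / 11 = 15.55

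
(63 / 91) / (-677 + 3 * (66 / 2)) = -9 / 7514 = -0.00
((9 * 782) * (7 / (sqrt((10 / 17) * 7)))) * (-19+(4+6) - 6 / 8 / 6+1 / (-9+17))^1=-31671 * sqrt(1190) / 5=-218506.95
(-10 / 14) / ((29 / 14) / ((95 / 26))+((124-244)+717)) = -475 / 397382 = -0.00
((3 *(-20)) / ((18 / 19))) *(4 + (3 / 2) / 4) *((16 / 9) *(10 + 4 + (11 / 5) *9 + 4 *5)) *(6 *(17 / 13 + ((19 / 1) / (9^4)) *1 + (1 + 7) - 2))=-892338485360 / 767637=-1162448.51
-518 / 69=-7.51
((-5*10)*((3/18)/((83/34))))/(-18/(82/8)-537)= 0.01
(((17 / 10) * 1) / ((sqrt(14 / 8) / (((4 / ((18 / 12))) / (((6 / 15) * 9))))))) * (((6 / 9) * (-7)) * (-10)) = 44.42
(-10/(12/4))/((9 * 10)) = -1/27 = -0.04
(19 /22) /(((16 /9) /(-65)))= -11115 /352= -31.58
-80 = -80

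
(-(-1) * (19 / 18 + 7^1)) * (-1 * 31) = -4495 / 18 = -249.72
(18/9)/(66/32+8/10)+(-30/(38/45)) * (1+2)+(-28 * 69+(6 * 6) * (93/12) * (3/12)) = -34253339/17404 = -1968.13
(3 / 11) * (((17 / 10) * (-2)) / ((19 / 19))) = -51 / 55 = -0.93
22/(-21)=-22/21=-1.05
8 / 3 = 2.67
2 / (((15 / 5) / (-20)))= -40 / 3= -13.33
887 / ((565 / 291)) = 456.84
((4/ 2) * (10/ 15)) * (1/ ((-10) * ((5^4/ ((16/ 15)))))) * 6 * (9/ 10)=-96/ 78125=-0.00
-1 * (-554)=554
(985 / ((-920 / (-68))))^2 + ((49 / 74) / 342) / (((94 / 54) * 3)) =185290653381 / 34957378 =5300.47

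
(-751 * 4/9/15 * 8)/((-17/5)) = 24032/459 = 52.36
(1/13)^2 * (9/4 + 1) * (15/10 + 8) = 19/104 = 0.18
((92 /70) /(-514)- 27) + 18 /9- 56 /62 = -7223698 /278845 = -25.91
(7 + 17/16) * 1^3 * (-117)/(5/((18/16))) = -135837/640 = -212.25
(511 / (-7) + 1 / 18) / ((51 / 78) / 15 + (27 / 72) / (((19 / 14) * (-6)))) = 6486220 / 219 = 29617.44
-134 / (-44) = 67 / 22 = 3.05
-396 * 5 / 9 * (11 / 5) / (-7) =484 / 7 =69.14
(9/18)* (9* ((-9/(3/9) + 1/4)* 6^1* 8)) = -5778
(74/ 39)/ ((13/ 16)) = 1184/ 507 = 2.34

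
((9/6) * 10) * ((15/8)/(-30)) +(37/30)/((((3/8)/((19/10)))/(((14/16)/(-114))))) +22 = 226957/10800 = 21.01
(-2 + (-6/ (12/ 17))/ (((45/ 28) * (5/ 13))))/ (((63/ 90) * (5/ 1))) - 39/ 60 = -32447/ 6300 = -5.15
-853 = -853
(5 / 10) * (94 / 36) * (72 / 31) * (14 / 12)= 329 / 93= 3.54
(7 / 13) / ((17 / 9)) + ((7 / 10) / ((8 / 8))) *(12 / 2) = 4956 / 1105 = 4.49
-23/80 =-0.29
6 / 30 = 1 / 5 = 0.20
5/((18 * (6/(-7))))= -35/108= -0.32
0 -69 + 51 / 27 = -604 / 9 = -67.11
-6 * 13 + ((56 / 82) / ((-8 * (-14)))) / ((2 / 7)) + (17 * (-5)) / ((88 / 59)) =-243481 / 1804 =-134.97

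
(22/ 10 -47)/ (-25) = 224/ 125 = 1.79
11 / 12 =0.92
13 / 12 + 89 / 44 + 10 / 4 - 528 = -17239 / 33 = -522.39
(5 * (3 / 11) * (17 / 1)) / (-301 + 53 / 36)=-9180 / 118613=-0.08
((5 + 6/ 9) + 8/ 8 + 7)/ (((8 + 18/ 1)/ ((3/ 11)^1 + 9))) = 697/ 143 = 4.87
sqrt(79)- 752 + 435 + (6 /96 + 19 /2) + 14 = -4695 /16 + sqrt(79) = -284.55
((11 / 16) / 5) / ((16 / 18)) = 99 / 640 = 0.15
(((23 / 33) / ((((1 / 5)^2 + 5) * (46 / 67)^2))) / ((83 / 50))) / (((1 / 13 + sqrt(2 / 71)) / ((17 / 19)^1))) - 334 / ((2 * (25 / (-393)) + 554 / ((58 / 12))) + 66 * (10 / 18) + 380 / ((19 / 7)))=-56581101847370447 / 33405481583740728 + 8060560625 * sqrt(142) / 80535112812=-0.50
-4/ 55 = -0.07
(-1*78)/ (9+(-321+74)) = 39/ 119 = 0.33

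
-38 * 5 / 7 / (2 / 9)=-855 / 7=-122.14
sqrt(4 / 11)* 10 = 20* sqrt(11) / 11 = 6.03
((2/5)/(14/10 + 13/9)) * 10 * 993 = 44685/32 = 1396.41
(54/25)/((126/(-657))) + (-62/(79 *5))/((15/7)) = -94033/8295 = -11.34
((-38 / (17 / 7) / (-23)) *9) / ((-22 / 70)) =-83790 / 4301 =-19.48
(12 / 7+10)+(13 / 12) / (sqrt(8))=13 *sqrt(2) / 48+82 / 7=12.10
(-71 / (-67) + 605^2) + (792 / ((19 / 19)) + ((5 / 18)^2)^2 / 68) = 175438314087955 / 478270656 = 366818.06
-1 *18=-18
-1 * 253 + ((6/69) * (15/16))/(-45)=-139657/552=-253.00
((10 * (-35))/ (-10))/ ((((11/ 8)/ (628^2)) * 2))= 55213760/ 11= 5019432.73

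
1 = 1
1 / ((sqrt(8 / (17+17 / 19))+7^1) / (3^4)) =48195 / 4127 - 81 * sqrt(3230) / 4127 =10.56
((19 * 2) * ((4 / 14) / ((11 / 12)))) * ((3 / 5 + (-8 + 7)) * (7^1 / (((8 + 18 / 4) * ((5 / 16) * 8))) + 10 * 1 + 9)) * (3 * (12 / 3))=-52596864 / 48125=-1092.92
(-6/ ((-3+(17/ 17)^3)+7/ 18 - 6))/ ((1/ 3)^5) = 26244/ 137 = 191.56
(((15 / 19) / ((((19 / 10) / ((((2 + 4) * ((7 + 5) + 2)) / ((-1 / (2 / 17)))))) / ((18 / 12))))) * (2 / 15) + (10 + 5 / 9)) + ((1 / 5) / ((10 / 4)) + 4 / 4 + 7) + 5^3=197201566 / 1380825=142.81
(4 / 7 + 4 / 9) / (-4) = -16 / 63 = -0.25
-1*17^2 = -289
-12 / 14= -6 / 7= -0.86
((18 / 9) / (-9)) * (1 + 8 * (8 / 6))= -70 / 27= -2.59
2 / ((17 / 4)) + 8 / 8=25 / 17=1.47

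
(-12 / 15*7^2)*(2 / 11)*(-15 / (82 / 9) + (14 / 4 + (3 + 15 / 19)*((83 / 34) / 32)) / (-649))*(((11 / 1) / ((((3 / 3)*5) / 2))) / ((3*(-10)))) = -5566400539 / 3223015125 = -1.73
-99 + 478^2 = 228385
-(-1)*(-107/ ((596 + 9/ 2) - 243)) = -214/ 715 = -0.30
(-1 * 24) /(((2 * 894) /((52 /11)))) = -104 /1639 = -0.06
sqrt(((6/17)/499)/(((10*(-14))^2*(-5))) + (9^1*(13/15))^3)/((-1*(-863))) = sqrt(16733193072334230)/5124580300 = 0.03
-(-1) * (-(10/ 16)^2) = -25/ 64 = -0.39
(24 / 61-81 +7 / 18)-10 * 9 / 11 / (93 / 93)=-1067689 / 12078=-88.40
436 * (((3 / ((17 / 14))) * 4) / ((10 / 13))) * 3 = 1428336 / 85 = 16803.95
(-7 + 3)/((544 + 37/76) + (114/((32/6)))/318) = -64448/8773855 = -0.01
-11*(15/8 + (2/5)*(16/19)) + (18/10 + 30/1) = 5677/760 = 7.47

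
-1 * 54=-54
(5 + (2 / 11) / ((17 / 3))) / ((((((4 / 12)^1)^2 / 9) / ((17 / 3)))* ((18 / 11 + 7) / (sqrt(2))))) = 25407* sqrt(2) / 95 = 378.22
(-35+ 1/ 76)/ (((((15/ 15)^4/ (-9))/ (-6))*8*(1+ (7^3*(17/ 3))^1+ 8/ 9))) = -646137/ 5323040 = -0.12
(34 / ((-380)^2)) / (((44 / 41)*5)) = 697 / 15884000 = 0.00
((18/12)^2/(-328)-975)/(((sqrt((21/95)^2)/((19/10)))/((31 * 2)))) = -4771875973/9184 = -519585.80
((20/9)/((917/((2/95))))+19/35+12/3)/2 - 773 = -1208556311/1568070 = -770.73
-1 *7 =-7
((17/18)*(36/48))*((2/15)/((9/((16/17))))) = 4/405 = 0.01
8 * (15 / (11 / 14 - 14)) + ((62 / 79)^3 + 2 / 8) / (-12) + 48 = 11341780231 / 291879088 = 38.86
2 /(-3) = -2 /3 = -0.67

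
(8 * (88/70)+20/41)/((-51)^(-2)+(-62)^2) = 39358332/14347481575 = 0.00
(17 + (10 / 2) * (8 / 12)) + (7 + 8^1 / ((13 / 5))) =1186 / 39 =30.41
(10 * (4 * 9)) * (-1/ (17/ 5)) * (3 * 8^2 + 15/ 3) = -354600/ 17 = -20858.82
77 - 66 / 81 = 2057 / 27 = 76.19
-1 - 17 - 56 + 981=907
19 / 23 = 0.83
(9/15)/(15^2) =1/375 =0.00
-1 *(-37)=37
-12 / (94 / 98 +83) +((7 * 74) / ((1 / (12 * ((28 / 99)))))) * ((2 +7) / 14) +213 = 2762631 / 2057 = 1343.04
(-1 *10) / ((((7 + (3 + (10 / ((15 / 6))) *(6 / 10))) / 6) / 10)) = -1500 / 31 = -48.39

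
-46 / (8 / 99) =-2277 / 4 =-569.25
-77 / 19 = -4.05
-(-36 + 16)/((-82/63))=-630/41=-15.37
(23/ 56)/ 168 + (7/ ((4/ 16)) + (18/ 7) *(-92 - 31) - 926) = -11423977/ 9408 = -1214.28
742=742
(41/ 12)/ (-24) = -41/ 288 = -0.14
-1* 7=-7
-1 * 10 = -10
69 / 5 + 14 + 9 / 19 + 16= 4206 / 95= 44.27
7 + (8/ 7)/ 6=151/ 21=7.19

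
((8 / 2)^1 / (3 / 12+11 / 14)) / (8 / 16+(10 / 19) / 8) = 8512 / 1247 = 6.83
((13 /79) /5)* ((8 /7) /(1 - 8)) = -104 /19355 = -0.01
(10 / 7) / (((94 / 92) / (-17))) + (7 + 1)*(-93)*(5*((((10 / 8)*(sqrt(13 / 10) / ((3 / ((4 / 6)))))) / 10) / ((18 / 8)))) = -76.13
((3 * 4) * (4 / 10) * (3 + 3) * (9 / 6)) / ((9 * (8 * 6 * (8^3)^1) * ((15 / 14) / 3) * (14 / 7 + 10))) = 7 / 153600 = 0.00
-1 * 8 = -8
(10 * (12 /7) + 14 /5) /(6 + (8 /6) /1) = 1047 /385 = 2.72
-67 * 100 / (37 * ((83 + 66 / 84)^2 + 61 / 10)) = -6566000 / 254768051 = -0.03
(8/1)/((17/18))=144/17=8.47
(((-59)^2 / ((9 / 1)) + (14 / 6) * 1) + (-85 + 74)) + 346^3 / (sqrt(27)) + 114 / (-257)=873545 / 2313 + 41421736 * sqrt(3) / 9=7971994.48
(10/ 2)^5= 3125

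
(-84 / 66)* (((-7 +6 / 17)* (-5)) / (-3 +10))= -6.04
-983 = -983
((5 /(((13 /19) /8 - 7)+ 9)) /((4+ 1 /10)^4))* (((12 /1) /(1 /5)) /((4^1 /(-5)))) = -570000000 /895766237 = -0.64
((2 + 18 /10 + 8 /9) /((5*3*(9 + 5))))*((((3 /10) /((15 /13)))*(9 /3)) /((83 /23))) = 63089 /13072500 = 0.00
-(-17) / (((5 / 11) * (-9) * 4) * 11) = -17 / 180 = -0.09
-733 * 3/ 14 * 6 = -942.43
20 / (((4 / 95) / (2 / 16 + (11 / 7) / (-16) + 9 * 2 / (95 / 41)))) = 414705 / 112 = 3702.72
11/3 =3.67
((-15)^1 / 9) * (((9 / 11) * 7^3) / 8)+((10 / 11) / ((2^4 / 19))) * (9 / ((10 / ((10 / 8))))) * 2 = -19725 / 352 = -56.04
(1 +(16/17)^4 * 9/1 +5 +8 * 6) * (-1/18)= -283331/83521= -3.39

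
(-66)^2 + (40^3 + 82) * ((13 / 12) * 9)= 1258311 / 2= 629155.50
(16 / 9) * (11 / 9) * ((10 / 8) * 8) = 1760 / 81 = 21.73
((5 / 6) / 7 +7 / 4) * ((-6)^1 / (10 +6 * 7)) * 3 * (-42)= 27.17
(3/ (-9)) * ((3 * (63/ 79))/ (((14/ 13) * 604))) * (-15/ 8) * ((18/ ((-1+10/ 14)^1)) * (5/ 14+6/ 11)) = -2195505/ 16796032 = -0.13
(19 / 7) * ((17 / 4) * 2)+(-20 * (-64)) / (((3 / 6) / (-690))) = -24729277 / 14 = -1766376.93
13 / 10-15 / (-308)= 2077 / 1540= 1.35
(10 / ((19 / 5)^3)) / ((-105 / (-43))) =0.07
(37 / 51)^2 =1369 / 2601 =0.53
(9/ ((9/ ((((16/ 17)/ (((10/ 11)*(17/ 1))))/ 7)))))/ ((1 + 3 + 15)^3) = 88/ 69378785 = 0.00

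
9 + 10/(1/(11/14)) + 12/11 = 1382/77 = 17.95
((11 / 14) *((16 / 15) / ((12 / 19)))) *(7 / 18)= 209 / 405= 0.52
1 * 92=92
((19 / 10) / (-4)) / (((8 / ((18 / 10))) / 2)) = -171 / 800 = -0.21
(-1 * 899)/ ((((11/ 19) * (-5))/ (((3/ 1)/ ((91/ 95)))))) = 973617/ 1001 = 972.64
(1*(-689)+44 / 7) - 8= -4835 / 7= -690.71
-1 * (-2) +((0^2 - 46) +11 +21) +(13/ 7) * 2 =-58/ 7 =-8.29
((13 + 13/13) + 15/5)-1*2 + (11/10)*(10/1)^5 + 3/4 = 440063/4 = 110015.75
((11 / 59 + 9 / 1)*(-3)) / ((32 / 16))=-813 / 59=-13.78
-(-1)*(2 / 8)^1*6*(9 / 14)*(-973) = -3753 / 4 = -938.25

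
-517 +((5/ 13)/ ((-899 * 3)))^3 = -22282475586834302/ 43099565931981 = -517.00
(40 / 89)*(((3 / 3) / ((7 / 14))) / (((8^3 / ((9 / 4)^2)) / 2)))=405 / 22784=0.02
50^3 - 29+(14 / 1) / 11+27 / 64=87980777 / 704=124972.69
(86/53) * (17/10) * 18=13158/265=49.65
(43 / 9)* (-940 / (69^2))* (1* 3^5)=-121260 / 529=-229.22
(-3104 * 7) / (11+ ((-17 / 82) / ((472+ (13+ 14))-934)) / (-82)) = -1975.27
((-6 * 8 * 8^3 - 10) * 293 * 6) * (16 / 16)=-43222188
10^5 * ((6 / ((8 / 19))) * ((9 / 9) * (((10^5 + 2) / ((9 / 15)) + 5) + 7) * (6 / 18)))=79173950000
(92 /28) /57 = 23 /399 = 0.06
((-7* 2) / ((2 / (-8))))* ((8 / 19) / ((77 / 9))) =2.76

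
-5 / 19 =-0.26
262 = 262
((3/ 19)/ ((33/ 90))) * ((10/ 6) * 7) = 1050/ 209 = 5.02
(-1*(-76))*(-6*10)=-4560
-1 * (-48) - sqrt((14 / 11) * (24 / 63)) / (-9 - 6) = 4 * sqrt(33) / 495 +48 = 48.05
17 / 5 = 3.40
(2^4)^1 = 16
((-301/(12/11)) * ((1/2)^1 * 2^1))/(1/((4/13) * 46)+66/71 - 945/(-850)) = -919166710/7035729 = -130.64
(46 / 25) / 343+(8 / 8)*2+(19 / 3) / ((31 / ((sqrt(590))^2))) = 97724978 / 797475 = 122.54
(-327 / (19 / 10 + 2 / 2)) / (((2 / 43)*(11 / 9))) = -632745 / 319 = -1983.53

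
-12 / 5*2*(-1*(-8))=-192 / 5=-38.40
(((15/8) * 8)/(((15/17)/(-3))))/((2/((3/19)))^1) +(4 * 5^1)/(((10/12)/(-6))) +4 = -5473/38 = -144.03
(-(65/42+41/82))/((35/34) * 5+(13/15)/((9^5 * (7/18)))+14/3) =-47960910/229865519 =-0.21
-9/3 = -3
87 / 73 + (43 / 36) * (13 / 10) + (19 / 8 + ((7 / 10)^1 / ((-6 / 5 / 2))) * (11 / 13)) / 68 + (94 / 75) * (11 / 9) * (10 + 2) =21.15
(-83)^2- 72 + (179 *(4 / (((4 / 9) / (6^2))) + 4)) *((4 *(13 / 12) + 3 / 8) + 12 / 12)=1025894 / 3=341964.67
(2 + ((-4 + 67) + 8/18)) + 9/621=13550/207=65.46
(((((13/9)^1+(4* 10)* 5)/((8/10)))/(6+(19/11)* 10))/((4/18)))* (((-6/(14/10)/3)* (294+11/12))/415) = -50413055/1019904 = -49.43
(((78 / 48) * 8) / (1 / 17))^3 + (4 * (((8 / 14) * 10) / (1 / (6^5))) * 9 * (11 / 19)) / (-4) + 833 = 1404901342 / 133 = 10563167.98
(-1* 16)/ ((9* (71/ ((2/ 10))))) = -16/ 3195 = -0.01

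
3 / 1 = 3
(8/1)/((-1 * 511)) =-8/511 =-0.02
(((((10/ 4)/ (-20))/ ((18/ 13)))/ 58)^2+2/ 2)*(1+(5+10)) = 69756073/ 4359744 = 16.00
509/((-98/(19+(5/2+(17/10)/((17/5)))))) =-5599/49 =-114.27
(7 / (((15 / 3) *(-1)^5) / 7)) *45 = -441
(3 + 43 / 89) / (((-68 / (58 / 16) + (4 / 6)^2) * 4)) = -8091 / 170168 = -0.05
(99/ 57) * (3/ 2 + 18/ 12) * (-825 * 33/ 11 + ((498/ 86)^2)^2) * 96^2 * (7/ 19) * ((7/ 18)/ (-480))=119461592039328/ 6170935805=19358.75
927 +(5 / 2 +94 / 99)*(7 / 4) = 738965 / 792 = 933.04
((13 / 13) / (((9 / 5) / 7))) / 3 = 35 / 27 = 1.30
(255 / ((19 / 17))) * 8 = 34680 / 19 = 1825.26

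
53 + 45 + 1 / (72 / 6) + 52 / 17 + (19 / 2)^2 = 9761 / 51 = 191.39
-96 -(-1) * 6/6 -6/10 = -478/5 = -95.60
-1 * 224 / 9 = -224 / 9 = -24.89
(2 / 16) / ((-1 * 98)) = -1 / 784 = -0.00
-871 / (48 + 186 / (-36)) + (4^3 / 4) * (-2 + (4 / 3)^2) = -55258 / 2313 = -23.89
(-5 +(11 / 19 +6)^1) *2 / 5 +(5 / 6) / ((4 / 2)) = 239 / 228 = 1.05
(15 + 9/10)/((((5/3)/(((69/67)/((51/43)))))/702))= 165585303/28475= 5815.11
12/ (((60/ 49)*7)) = 1.40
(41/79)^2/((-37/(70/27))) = -0.02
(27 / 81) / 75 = 1 / 225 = 0.00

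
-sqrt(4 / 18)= -sqrt(2) / 3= -0.47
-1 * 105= -105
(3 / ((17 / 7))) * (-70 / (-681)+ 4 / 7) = 3214 / 3859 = 0.83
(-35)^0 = 1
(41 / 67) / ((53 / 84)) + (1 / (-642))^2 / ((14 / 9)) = 0.97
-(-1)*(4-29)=-25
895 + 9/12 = 3583/4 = 895.75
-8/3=-2.67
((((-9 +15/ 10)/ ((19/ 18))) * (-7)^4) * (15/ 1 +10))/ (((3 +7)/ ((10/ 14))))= -1157625/ 38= -30463.82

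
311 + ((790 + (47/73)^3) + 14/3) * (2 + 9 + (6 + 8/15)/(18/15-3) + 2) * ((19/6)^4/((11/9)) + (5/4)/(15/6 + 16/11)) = 80992675380985271/131587334352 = 615505.10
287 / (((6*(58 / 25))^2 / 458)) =41076875 / 60552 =678.37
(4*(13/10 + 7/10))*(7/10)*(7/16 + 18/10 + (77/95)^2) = 2925713/180500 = 16.21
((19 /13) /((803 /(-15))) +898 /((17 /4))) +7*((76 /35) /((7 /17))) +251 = 3100516156 /6211205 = 499.18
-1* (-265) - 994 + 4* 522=1359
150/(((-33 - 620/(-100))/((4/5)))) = -300/67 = -4.48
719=719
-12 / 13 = -0.92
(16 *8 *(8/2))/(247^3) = 512/15069223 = 0.00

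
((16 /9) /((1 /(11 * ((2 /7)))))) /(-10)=-176 /315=-0.56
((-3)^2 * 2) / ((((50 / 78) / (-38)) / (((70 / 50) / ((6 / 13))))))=-404586 / 125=-3236.69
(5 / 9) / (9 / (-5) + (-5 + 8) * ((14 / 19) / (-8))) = -1900 / 7101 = -0.27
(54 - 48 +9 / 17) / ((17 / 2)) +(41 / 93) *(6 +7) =174683 / 26877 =6.50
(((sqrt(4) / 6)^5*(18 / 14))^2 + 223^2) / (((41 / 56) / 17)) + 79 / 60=4831730848739 / 4184460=1154684.44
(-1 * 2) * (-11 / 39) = 0.56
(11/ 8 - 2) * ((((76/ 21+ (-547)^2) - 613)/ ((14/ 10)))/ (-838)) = 9797800/ 61593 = 159.07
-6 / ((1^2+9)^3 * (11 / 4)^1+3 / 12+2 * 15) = -8 / 3707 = -0.00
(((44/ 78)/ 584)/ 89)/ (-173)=-11/ 175341036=-0.00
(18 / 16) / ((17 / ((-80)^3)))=-576000 / 17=-33882.35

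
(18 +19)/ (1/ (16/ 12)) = 148/ 3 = 49.33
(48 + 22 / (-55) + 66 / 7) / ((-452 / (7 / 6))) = -499 / 3390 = -0.15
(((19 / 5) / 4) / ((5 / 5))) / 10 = 19 / 200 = 0.10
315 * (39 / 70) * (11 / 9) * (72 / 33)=468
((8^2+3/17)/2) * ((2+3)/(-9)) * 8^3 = -1396480/153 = -9127.32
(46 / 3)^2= 2116 / 9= 235.11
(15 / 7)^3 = 3375 / 343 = 9.84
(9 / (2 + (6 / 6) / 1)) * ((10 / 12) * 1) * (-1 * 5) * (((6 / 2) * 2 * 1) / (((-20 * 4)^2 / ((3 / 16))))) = -9 / 4096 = -0.00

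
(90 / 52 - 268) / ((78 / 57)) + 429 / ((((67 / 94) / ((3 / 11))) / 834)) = 6191683453 / 45292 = 136705.90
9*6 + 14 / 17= 932 / 17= 54.82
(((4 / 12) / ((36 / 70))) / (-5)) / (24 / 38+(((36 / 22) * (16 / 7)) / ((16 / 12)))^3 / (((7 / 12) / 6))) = -425032223 / 746530392600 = -0.00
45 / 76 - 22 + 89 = 5137 / 76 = 67.59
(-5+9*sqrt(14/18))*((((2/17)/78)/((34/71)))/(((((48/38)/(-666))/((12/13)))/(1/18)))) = 249565/586092-49913*sqrt(7)/195364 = -0.25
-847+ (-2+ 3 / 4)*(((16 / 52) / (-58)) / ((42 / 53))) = -26822531 / 31668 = -846.99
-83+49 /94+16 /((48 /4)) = -22883 /282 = -81.15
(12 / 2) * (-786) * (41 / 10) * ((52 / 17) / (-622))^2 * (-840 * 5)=1963.97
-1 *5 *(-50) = 250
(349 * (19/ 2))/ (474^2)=6631/ 449352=0.01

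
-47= -47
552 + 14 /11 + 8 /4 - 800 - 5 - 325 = -6322 /11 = -574.73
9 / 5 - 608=-3031 / 5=-606.20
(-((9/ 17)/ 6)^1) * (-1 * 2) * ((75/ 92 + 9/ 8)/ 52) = 63/ 9568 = 0.01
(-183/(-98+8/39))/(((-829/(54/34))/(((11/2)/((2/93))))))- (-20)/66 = -0.61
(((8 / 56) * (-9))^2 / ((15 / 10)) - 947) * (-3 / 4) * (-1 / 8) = -139047 / 1568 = -88.68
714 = 714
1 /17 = 0.06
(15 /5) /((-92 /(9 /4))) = -27 /368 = -0.07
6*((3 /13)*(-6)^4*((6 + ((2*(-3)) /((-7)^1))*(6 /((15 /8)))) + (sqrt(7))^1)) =23328*sqrt(7) /13 + 7138368 /455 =20436.42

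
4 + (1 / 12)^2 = 4.01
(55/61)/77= 5/427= 0.01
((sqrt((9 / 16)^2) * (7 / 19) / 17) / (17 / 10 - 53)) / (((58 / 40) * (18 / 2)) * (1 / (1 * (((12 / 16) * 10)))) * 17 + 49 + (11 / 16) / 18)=-10500 / 3473854987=-0.00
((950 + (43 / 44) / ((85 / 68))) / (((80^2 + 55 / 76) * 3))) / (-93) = -1324756 / 2488217325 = -0.00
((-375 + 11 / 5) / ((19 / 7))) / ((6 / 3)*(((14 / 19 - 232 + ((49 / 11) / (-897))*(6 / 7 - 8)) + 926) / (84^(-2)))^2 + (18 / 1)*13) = -0.00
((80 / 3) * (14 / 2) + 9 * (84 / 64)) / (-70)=-1361 / 480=-2.84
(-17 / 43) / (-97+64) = 17 / 1419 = 0.01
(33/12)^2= 7.56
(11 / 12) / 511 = 11 / 6132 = 0.00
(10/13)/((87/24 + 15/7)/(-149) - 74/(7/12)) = -83440/13764647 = -0.01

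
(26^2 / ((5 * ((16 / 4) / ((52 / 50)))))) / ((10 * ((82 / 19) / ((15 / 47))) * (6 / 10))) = 41743 / 96350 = 0.43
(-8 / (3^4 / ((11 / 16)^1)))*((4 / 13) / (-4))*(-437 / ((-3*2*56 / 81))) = 4807 / 8736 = 0.55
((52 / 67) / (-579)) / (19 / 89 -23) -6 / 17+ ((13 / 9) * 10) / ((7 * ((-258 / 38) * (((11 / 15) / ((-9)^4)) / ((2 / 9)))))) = -51487572629539 / 85158122049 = -604.61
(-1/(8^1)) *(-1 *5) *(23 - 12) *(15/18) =275/48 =5.73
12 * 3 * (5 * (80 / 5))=2880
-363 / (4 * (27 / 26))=-1573 / 18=-87.39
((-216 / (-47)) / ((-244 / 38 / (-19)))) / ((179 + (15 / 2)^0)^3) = 361 / 154818000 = 0.00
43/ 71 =0.61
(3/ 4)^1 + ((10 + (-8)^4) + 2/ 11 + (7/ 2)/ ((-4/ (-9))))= 362103/ 88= 4114.81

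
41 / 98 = 0.42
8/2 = 4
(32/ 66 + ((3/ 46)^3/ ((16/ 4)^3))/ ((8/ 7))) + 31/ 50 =45425699093/ 41114726400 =1.10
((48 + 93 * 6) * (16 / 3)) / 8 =404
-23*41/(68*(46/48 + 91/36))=-16974/4267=-3.98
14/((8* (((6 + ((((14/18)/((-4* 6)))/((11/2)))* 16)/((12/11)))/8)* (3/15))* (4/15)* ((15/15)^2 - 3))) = -42525/1916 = -22.19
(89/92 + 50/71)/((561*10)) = 10919/36644520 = 0.00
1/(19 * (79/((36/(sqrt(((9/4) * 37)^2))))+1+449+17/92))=368/4425043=0.00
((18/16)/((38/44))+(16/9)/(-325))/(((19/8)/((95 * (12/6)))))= 1153436/11115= 103.77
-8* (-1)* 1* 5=40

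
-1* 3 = -3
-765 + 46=-719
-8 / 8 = -1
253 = 253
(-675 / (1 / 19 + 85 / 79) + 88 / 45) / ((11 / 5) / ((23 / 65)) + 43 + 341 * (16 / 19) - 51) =-19858941911 / 9506567070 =-2.09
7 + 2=9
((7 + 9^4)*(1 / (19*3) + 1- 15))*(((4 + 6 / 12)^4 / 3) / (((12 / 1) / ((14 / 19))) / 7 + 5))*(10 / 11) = -116867859885 / 75031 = -1557594.33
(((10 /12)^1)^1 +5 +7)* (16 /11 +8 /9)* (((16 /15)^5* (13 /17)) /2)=5534384128 /348553125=15.88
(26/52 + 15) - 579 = -1127/2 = -563.50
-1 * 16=-16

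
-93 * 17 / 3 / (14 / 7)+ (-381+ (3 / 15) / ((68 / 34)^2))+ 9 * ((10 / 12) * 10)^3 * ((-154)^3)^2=4168447601779961333 / 60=69474126696332688.88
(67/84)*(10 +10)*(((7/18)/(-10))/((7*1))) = -67/756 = -0.09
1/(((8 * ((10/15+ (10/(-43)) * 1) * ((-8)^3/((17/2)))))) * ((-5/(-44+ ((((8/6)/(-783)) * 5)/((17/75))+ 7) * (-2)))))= -16577317/299335680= -0.06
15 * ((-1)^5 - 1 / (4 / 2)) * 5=-225 / 2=-112.50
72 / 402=12 / 67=0.18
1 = 1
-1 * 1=-1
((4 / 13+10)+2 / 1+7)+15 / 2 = 697 / 26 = 26.81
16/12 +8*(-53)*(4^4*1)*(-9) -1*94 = 2930410/3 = 976803.33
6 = 6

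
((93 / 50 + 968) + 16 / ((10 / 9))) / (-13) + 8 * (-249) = -1344013 / 650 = -2067.71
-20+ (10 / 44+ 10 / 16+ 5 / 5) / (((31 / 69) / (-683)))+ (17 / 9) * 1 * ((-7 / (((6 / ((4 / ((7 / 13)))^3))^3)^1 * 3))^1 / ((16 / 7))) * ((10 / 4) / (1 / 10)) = -25184510825298192667 / 1637789846616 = -15377132.10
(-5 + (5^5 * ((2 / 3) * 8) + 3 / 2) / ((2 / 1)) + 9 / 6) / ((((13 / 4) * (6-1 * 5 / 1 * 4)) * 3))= -14281 / 234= -61.03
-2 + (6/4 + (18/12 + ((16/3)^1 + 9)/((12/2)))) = 61/18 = 3.39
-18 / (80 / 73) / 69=-0.24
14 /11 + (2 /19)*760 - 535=-4991 /11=-453.73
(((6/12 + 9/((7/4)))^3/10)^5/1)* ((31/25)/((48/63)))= 3047942.93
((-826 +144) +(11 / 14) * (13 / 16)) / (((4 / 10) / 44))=-8394375 / 112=-74949.78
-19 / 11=-1.73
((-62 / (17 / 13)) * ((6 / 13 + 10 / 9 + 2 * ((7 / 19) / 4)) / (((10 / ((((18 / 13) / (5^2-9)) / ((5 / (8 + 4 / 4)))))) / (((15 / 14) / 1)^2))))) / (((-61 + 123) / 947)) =-599158377 / 26336128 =-22.75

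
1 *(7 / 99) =7 / 99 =0.07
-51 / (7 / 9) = -459 / 7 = -65.57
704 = 704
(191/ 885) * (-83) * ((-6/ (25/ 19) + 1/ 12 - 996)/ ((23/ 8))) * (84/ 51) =266457350824/ 25952625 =10267.07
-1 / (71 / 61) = -61 / 71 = -0.86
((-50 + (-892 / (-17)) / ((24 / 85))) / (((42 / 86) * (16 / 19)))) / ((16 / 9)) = 665855 / 3584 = 185.79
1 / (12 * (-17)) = -1 / 204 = -0.00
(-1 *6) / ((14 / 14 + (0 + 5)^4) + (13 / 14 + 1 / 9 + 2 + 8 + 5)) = -756 / 80897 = -0.01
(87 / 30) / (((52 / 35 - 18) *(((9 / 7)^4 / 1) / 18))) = -487403 / 421362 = -1.16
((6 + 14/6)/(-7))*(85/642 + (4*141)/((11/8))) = -72440975/148302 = -488.47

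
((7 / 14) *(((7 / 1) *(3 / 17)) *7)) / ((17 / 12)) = 882 / 289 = 3.05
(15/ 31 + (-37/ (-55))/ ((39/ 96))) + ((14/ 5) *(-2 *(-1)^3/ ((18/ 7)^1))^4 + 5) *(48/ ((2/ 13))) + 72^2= 342515278991/ 48474855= 7065.83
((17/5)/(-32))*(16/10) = -17/100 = -0.17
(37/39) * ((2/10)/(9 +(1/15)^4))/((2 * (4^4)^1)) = 124875/3032646656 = 0.00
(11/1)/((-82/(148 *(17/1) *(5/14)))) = -34595/287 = -120.54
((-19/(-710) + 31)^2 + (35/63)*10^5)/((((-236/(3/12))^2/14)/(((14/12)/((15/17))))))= 213595770476977/181934771328000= 1.17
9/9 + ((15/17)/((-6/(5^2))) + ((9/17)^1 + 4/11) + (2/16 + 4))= 3503/1496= 2.34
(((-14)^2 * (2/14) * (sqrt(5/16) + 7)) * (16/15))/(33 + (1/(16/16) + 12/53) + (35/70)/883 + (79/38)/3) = 6.47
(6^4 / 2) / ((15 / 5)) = 216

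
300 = 300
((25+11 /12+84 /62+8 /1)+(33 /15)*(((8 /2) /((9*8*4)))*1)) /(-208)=-393971 /2321280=-0.17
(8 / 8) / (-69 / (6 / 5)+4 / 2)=-2 / 111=-0.02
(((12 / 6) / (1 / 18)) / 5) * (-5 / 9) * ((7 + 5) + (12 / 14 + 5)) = -500 / 7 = -71.43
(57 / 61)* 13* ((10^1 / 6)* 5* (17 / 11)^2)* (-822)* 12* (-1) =17603047800 / 7381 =2384913.67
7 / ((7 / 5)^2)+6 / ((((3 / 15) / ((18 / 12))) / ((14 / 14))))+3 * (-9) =151 / 7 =21.57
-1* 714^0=-1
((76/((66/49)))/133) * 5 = 70/33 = 2.12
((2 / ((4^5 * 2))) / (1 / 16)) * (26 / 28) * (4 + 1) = 65 / 896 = 0.07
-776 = -776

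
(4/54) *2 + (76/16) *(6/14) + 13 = 11479/756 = 15.18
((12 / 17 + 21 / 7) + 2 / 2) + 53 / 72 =6661 / 1224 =5.44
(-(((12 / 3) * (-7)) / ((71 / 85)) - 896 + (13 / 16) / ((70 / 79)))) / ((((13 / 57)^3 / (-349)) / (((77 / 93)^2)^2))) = -295894459480489641233 / 23049163236320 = -12837535.86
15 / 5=3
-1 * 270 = -270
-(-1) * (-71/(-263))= 71/263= 0.27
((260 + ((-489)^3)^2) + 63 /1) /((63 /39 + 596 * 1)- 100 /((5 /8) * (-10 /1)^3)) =4443615937269887300 /194277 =22872578520719.83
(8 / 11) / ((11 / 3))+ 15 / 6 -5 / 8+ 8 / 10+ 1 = 18747 / 4840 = 3.87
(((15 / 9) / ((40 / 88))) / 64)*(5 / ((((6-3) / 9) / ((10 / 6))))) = 275 / 192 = 1.43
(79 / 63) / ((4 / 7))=2.19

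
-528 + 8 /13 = -527.38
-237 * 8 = -1896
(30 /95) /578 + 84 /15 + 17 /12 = 2311891 /329460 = 7.02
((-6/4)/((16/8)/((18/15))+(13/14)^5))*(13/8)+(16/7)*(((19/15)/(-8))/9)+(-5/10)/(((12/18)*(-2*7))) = -29348152381/28750672440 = -1.02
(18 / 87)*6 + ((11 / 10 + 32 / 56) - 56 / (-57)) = 450721 / 115710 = 3.90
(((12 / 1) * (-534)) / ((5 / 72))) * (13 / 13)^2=-461376 / 5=-92275.20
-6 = -6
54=54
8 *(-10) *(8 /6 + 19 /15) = -208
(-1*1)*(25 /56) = -25 /56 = -0.45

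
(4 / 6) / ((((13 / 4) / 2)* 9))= 16 / 351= 0.05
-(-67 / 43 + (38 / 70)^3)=2577688 / 1843625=1.40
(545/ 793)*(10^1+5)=8175/ 793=10.31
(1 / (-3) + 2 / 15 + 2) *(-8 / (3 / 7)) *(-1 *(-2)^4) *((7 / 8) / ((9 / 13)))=10192 / 15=679.47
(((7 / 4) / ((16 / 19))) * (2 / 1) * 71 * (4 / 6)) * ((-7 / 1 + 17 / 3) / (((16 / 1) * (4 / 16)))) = -9443 / 144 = -65.58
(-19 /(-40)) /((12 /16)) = 19 /30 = 0.63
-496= -496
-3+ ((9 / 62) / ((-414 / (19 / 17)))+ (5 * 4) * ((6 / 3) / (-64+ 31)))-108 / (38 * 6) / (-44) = -63865445 / 15199734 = -4.20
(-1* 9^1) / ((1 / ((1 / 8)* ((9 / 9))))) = -9 / 8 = -1.12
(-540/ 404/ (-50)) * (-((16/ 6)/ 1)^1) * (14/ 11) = -504/ 5555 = -0.09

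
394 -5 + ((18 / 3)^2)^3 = 47045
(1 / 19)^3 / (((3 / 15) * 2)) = 5 / 13718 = 0.00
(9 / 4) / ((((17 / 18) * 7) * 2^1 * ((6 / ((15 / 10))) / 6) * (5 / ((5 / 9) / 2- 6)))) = -2781 / 9520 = -0.29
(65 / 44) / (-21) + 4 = 3631 / 924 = 3.93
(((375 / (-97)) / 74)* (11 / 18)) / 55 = -25 / 43068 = -0.00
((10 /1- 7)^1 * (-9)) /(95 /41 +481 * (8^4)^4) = -1107 /5550968015710847071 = -0.00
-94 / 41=-2.29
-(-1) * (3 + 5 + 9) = 17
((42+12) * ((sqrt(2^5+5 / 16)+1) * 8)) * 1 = 432+108 * sqrt(517) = 2887.66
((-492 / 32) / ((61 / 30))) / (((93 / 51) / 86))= -356.61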